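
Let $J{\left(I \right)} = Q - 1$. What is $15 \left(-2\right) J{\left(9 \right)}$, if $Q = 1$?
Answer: $0$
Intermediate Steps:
$J{\left(I \right)} = 0$ ($J{\left(I \right)} = 1 - 1 = 0$)
$15 \left(-2\right) J{\left(9 \right)} = 15 \left(-2\right) 0 = \left(-30\right) 0 = 0$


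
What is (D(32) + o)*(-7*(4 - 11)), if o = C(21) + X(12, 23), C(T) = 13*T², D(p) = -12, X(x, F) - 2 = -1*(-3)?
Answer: 280574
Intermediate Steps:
X(x, F) = 5 (X(x, F) = 2 - 1*(-3) = 2 + 3 = 5)
o = 5738 (o = 13*21² + 5 = 13*441 + 5 = 5733 + 5 = 5738)
(D(32) + o)*(-7*(4 - 11)) = (-12 + 5738)*(-7*(4 - 11)) = 5726*(-7*(-7)) = 5726*49 = 280574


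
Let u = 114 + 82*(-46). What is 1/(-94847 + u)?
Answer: -1/98505 ≈ -1.0152e-5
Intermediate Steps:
u = -3658 (u = 114 - 3772 = -3658)
1/(-94847 + u) = 1/(-94847 - 3658) = 1/(-98505) = -1/98505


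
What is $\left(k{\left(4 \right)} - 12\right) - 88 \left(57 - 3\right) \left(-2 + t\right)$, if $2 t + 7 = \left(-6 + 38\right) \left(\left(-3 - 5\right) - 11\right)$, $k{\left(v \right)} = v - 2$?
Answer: $1470734$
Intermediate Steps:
$k{\left(v \right)} = -2 + v$
$t = - \frac{615}{2}$ ($t = - \frac{7}{2} + \frac{\left(-6 + 38\right) \left(\left(-3 - 5\right) - 11\right)}{2} = - \frac{7}{2} + \frac{32 \left(\left(-3 - 5\right) - 11\right)}{2} = - \frac{7}{2} + \frac{32 \left(-8 - 11\right)}{2} = - \frac{7}{2} + \frac{32 \left(-19\right)}{2} = - \frac{7}{2} + \frac{1}{2} \left(-608\right) = - \frac{7}{2} - 304 = - \frac{615}{2} \approx -307.5$)
$\left(k{\left(4 \right)} - 12\right) - 88 \left(57 - 3\right) \left(-2 + t\right) = \left(\left(-2 + 4\right) - 12\right) - 88 \left(57 - 3\right) \left(-2 - \frac{615}{2}\right) = \left(2 - 12\right) - 88 \cdot 54 \left(- \frac{619}{2}\right) = -10 - -1470744 = -10 + 1470744 = 1470734$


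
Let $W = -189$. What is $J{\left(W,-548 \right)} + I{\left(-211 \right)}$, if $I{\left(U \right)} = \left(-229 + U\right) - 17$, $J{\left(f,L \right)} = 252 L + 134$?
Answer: $-138419$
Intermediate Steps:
$J{\left(f,L \right)} = 134 + 252 L$
$I{\left(U \right)} = -246 + U$
$J{\left(W,-548 \right)} + I{\left(-211 \right)} = \left(134 + 252 \left(-548\right)\right) - 457 = \left(134 - 138096\right) - 457 = -137962 - 457 = -138419$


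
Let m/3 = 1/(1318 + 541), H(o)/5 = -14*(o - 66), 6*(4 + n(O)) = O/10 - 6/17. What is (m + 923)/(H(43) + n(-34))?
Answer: 875088600/1522039519 ≈ 0.57494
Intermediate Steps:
n(O) = -69/17 + O/60 (n(O) = -4 + (O/10 - 6/17)/6 = -4 + (-6/17 + O/10)/6 = -4 + (-1/17 + O/60) = -69/17 + O/60)
H(o) = 4620 - 70*o (H(o) = 5*(-14*(o - 66)) = 5*(-14*(-66 + o)) = 5*(924 - 14*o) = 4620 - 70*o)
m = 3/1859 (m = 3/(1318 + 541) = 3/1859 ≈ 0.0016138)
(m + 923)/(H(43) + n(-34)) = (3/1859 + 923)/((4620 - 70*43) + (-69/17 + (1/60)*(-34))) = 1715860/(1859*((4620 - 3010) + (-69/17 - 17/30))) = 1715860/(1859*(1610 - 2359/510)) = 1715860/(1859*(818741/510)) = (1715860/1859)*(510/818741) = 875088600/1522039519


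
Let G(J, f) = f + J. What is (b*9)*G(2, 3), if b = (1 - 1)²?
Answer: 0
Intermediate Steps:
G(J, f) = J + f
b = 0 (b = 0² = 0)
(b*9)*G(2, 3) = (0*9)*(2 + 3) = 0*5 = 0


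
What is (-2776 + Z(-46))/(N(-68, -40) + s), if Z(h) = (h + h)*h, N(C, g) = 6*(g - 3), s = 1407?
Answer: 1456/1149 ≈ 1.2672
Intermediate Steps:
N(C, g) = -18 + 6*g (N(C, g) = 6*(-3 + g) = -18 + 6*g)
Z(h) = 2*h² (Z(h) = (2*h)*h = 2*h²)
(-2776 + Z(-46))/(N(-68, -40) + s) = (-2776 + 2*(-46)²)/((-18 + 6*(-40)) + 1407) = (-2776 + 2*2116)/((-18 - 240) + 1407) = (-2776 + 4232)/(-258 + 1407) = 1456/1149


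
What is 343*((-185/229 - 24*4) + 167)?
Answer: 5513382/229 ≈ 24076.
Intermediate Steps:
343*((-185/229 - 24*4) + 167) = 343*((-185*1/229 - 96) + 167) = 343*((-185/229 - 96) + 167) = 343*(-22169/229 + 167) = 343*(16074/229) = 5513382/229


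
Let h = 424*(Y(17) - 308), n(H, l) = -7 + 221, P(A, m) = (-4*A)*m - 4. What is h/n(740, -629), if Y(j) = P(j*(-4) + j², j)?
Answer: -3252080/107 ≈ -30393.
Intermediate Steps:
P(A, m) = -4 - 4*A*m (P(A, m) = -4*A*m - 4 = -4 - 4*A*m)
n(H, l) = 214
Y(j) = -4 - 4*j*(j² - 4*j) (Y(j) = -4 - 4*(j*(-4) + j²)*j = -4 - 4*(-4*j + j²)*j = -4 - 4*(j² - 4*j)*j = -4 - 4*j*(j² - 4*j))
h = -6504160 (h = 424*((-4 + 4*17²*(4 - 1*17)) - 308) = 424*((-4 + 4*289*(4 - 17)) - 308) = 424*((-4 + 4*289*(-13)) - 308) = 424*((-4 - 15028) - 308) = 424*(-15032 - 308) = 424*(-15340) = -6504160)
h/n(740, -629) = -6504160/214 = -6504160*1/214 = -3252080/107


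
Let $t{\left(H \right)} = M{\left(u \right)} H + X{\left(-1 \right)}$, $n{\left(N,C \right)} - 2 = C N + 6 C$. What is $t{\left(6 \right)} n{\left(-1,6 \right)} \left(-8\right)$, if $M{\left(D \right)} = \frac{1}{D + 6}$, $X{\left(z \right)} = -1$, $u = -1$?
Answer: $- \frac{256}{5} \approx -51.2$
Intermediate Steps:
$M{\left(D \right)} = \frac{1}{6 + D}$
$n{\left(N,C \right)} = 2 + 6 C + C N$ ($n{\left(N,C \right)} = 2 + \left(C N + 6 C\right) = 2 + \left(6 C + C N\right) = 2 + 6 C + C N$)
$t{\left(H \right)} = -1 + \frac{H}{5}$ ($t{\left(H \right)} = \frac{H}{6 - 1} - 1 = \frac{H}{5} - 1 = -1 + \frac{H}{5}$)
$t{\left(6 \right)} n{\left(-1,6 \right)} \left(-8\right) = \left(-1 + \frac{1}{5} \cdot 6\right) \left(2 + 6 \cdot 6 + 6 \left(-1\right)\right) \left(-8\right) = \left(-1 + \frac{6}{5}\right) \left(2 + 36 - 6\right) \left(-8\right) = \frac{1}{5} \cdot 32 \left(-8\right) = \frac{32}{5} \left(-8\right) = - \frac{256}{5}$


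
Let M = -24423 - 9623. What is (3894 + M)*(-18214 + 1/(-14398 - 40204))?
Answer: 14993396018004/27301 ≈ 5.4919e+8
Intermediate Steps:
M = -34046
(3894 + M)*(-18214 + 1/(-14398 - 40204)) = (3894 - 34046)*(-18214 + 1/(-14398 - 40204)) = -30152*(-18214 + 1/(-54602)) = -30152*(-18214 - 1/54602) = -30152*(-994520829/54602) = 14993396018004/27301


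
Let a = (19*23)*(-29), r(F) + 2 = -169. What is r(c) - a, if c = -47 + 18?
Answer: 12502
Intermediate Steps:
c = -29
r(F) = -171 (r(F) = -2 - 169 = -171)
a = -12673 (a = 437*(-29) = -12673)
r(c) - a = -171 - 1*(-12673) = -171 + 12673 = 12502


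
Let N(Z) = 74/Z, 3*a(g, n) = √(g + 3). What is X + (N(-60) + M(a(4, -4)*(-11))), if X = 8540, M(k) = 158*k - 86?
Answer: 253583/30 - 1738*√7/3 ≈ 6920.0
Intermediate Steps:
a(g, n) = √(3 + g)/3 (a(g, n) = √(g + 3)/3 = √(3 + g)/3)
M(k) = -86 + 158*k
X + (N(-60) + M(a(4, -4)*(-11))) = 8540 + (74/(-60) + (-86 + 158*((√(3 + 4)/3)*(-11)))) = 8540 + (74*(-1/60) + (-86 + 158*((√7/3)*(-11)))) = 8540 + (-37/30 + (-86 + 158*(-11*√7/3))) = 8540 + (-37/30 + (-86 - 1738*√7/3)) = 8540 + (-2617/30 - 1738*√7/3) = 253583/30 - 1738*√7/3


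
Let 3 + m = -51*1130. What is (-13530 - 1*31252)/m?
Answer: 44782/57633 ≈ 0.77702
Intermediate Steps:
m = -57633 (m = -3 - 51*1130 = -3 - 57630 = -57633)
(-13530 - 1*31252)/m = (-13530 - 1*31252)/(-57633) = (-13530 - 31252)*(-1/57633) = -44782*(-1/57633) = 44782/57633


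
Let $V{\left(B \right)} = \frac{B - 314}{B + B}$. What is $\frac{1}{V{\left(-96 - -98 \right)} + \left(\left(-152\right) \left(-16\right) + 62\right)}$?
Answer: $\frac{1}{2416} \approx 0.00041391$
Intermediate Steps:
$V{\left(B \right)} = \frac{-314 + B}{2 B}$
$\frac{1}{V{\left(-96 - -98 \right)} + \left(\left(-152\right) \left(-16\right) + 62\right)} = \frac{1}{\frac{-314 - -2}{2 \left(-96 - -98\right)} + \left(\left(-152\right) \left(-16\right) + 62\right)} = \frac{1}{\frac{-314 + \left(-96 + 98\right)}{2 \left(-96 + 98\right)} + \left(2432 + 62\right)} = \frac{1}{\frac{-314 + 2}{2 \cdot 2} + 2494} = \frac{1}{\frac{1}{2} \cdot \frac{1}{2} \left(-312\right) + 2494} = \frac{1}{-78 + 2494} = \frac{1}{2416}$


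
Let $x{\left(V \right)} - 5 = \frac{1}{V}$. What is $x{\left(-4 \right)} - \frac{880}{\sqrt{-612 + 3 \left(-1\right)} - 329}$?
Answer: $\frac{36663}{4948} + \frac{10 i \sqrt{615}}{1237} \approx 7.4097 + 0.20048 i$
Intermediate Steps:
$x{\left(V \right)} = 5 + \frac{1}{V}$
$x{\left(-4 \right)} - \frac{880}{\sqrt{-612 + 3 \left(-1\right)} - 329} = \left(5 + \frac{1}{-4}\right) - \frac{880}{\sqrt{-612 + 3 \left(-1\right)} - 329} = \left(5 - \frac{1}{4}\right) - \frac{880}{\sqrt{-612 - 3} - 329} = \frac{19}{4} - \frac{880}{\sqrt{-615} - 329} = \frac{19}{4} - \frac{880}{i \sqrt{615} - 329} = \frac{19}{4} - \frac{880}{-329 + i \sqrt{615}}$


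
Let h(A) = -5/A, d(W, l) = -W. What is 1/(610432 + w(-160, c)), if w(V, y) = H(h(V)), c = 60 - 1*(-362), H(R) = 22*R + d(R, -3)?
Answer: 32/19533845 ≈ 1.6382e-6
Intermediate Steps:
H(R) = 21*R (H(R) = 22*R - R = 21*R)
c = 422 (c = 60 + 362 = 422)
w(V, y) = -105/V (w(V, y) = 21*(-5/V) = -105/V)
1/(610432 + w(-160, c)) = 1/(610432 - 105/(-160)) = 1/(610432 - 105*(-1/160)) = 1/(610432 + 21/32) = 1/(19533845/32) = 32/19533845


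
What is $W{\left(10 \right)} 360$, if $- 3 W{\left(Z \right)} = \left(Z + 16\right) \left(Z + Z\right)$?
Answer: $-62400$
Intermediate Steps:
$W{\left(Z \right)} = - \frac{2 Z \left(16 + Z\right)}{3}$ ($W{\left(Z \right)} = - \frac{\left(Z + 16\right) \left(Z + Z\right)}{3} = - \frac{\left(16 + Z\right) 2 Z}{3} = - \frac{2 Z \left(16 + Z\right)}{3}$)
$W{\left(10 \right)} 360 = \left(- \frac{2}{3}\right) 10 \left(16 + 10\right) 360 = \left(- \frac{2}{3}\right) 10 \cdot 26 \cdot 360 = \left(- \frac{520}{3}\right) 360 = -62400$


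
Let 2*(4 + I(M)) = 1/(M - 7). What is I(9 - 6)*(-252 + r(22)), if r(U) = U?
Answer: 3795/4 ≈ 948.75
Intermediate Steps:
I(M) = -4 + 1/(2*(-7 + M)) (I(M) = -4 + 1/(2*(M - 7)) = -4 + 1/(2*(-7 + M)))
I(9 - 6)*(-252 + r(22)) = ((57 - 8*(9 - 6))/(2*(-7 + (9 - 6))))*(-252 + 22) = ((57 - 8*3)/(2*(-7 + 3)))*(-230) = ((1/2)*(57 - 24)/(-4))*(-230) = ((1/2)*(-1/4)*33)*(-230) = -33/8*(-230) = 3795/4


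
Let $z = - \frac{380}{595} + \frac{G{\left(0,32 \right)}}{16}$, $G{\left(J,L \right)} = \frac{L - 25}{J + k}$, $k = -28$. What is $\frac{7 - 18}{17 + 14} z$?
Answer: $\frac{54813}{236096} \approx 0.23216$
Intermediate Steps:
$G{\left(J,L \right)} = \frac{-25 + L}{-28 + J}$ ($G{\left(J,L \right)} = \frac{L - 25}{J - 28} = \frac{-25 + L}{-28 + J}$)
$z = - \frac{4983}{7616}$ ($z = - \frac{380}{595} + \frac{\frac{1}{-28 + 0} \left(-25 + 32\right)}{16} = \left(-380\right) \frac{1}{595} + \frac{1}{-28} \cdot 7 \cdot \frac{1}{16} = - \frac{76}{119} + \left(- \frac{1}{28}\right) 7 \cdot \frac{1}{16} = - \frac{76}{119} - \frac{1}{64} = - \frac{4983}{7616} \approx -0.65428$)
$\frac{7 - 18}{17 + 14} z = \frac{7 - 18}{17 + 14} \left(- \frac{4983}{7616}\right) = - \frac{11}{31} \left(- \frac{4983}{7616}\right) = \left(-11\right) \frac{1}{31} \left(- \frac{4983}{7616}\right) = \left(- \frac{11}{31}\right) \left(- \frac{4983}{7616}\right) = \frac{54813}{236096}$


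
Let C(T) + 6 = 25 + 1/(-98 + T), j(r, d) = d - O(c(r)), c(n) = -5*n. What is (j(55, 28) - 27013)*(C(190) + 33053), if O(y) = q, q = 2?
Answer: -82111320875/92 ≈ -8.9251e+8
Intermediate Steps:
O(y) = 2
j(r, d) = -2 + d (j(r, d) = d - 1*2 = d - 2 = -2 + d)
C(T) = 19 + 1/(-98 + T) (C(T) = -6 + (25 + 1/(-98 + T)) = 19 + 1/(-98 + T))
(j(55, 28) - 27013)*(C(190) + 33053) = ((-2 + 28) - 27013)*((-1861 + 19*190)/(-98 + 190) + 33053) = (26 - 27013)*((-1861 + 3610)/92 + 33053) = -26987*((1/92)*1749 + 33053) = -26987*(1749/92 + 33053) = -26987*3042625/92 = -82111320875/92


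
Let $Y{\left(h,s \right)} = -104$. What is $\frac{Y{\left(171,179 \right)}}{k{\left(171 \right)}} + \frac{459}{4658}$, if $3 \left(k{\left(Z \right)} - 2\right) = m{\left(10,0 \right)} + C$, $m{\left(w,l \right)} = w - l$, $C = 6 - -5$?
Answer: $- \frac{28253}{2466} \approx -11.457$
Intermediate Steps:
$C = 11$ ($C = 6 + 5 = 11$)
$k{\left(Z \right)} = 9$ ($k{\left(Z \right)} = 2 + \frac{\left(10 - 0\right) + 11}{3} = 2 + \frac{\left(10 + 0\right) + 11}{3} = 2 + \frac{10 + 11}{3} = 2 + \frac{1}{3} \cdot 21 = 2 + 7 = 9$)
$\frac{Y{\left(171,179 \right)}}{k{\left(171 \right)}} + \frac{459}{4658} = - \frac{104}{9} + \frac{459}{4658} = \left(-104\right) \frac{1}{9} + 459 \cdot \frac{1}{4658} = - \frac{104}{9} + \frac{27}{274} = - \frac{28253}{2466}$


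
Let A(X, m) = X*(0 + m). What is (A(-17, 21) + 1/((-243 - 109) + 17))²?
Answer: 14303203216/112225 ≈ 1.2745e+5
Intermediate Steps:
A(X, m) = X*m
(A(-17, 21) + 1/((-243 - 109) + 17))² = (-17*21 + 1/((-243 - 109) + 17))² = (-357 + 1/(-352 + 17))² = (-357 + 1/(-335))² = (-357 - 1/335)² = (-119596/335)² = 14303203216/112225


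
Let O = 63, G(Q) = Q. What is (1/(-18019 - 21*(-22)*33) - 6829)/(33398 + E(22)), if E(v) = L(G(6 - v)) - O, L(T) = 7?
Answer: -9468409/46228683 ≈ -0.20482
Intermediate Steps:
E(v) = -56 (E(v) = 7 - 1*63 = 7 - 63 = -56)
(1/(-18019 - 21*(-22)*33) - 6829)/(33398 + E(22)) = (1/(-18019 - 21*(-22)*33) - 6829)/(33398 - 56) = (1/(-18019 + 462*33) - 6829)/33342 = (1/(-18019 + 15246) - 6829)*(1/33342) = (1/(-2773) - 6829)*(1/33342) = (-1/2773 - 6829)*(1/33342) = -18936818/2773*1/33342 = -9468409/46228683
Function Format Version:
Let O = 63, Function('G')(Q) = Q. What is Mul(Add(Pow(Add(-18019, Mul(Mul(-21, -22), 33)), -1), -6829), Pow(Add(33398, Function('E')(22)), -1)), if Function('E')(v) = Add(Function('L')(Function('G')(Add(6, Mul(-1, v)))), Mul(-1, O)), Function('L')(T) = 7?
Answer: Rational(-9468409, 46228683) ≈ -0.20482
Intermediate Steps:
Function('E')(v) = -56 (Function('E')(v) = Add(7, Mul(-1, 63)) = Add(7, -63) = -56)
Mul(Add(Pow(Add(-18019, Mul(Mul(-21, -22), 33)), -1), -6829), Pow(Add(33398, Function('E')(22)), -1)) = Mul(Add(Pow(Add(-18019, Mul(Mul(-21, -22), 33)), -1), -6829), Pow(Add(33398, -56), -1)) = Mul(Add(Pow(Add(-18019, Mul(462, 33)), -1), -6829), Pow(33342, -1)) = Mul(Add(Pow(Add(-18019, 15246), -1), -6829), Rational(1, 33342)) = Mul(Add(Pow(-2773, -1), -6829), Rational(1, 33342)) = Mul(Add(Rational(-1, 2773), -6829), Rational(1, 33342)) = Mul(Rational(-18936818, 2773), Rational(1, 33342)) = Rational(-9468409, 46228683)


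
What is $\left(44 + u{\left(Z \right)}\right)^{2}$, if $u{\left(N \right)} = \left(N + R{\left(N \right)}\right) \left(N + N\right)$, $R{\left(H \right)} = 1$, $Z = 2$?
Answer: $3136$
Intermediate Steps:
$u{\left(N \right)} = 2 N \left(1 + N\right)$ ($u{\left(N \right)} = \left(N + 1\right) \left(N + N\right) = \left(1 + N\right) 2 N = 2 N \left(1 + N\right)$)
$\left(44 + u{\left(Z \right)}\right)^{2} = \left(44 + 2 \cdot 2 \left(1 + 2\right)\right)^{2} = \left(44 + 2 \cdot 2 \cdot 3\right)^{2} = \left(44 + 12\right)^{2} = 56^{2} = 3136$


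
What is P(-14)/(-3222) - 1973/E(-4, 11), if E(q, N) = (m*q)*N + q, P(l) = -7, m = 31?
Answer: 353699/244872 ≈ 1.4444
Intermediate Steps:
E(q, N) = q + 31*N*q (E(q, N) = (31*q)*N + q = 31*N*q + q = q + 31*N*q)
P(-14)/(-3222) - 1973/E(-4, 11) = -7/(-3222) - 1973*(-1/(4*(1 + 31*11))) = -7*(-1/3222) - 1973*(-1/(4*(1 + 341))) = 7/3222 - 1973/((-4*342)) = 7/3222 - 1973/(-1368) = 7/3222 - 1973*(-1/1368) = 7/3222 + 1973/1368 = 353699/244872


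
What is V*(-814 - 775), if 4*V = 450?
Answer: -357525/2 ≈ -1.7876e+5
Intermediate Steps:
V = 225/2 (V = (¼)*450 = 225/2 ≈ 112.50)
V*(-814 - 775) = 225*(-814 - 775)/2 = (225/2)*(-1589) = -357525/2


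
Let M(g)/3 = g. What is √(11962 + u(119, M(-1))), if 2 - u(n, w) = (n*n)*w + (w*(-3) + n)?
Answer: √54319 ≈ 233.06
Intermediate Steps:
M(g) = 3*g
u(n, w) = 2 - n + 3*w - w*n² (u(n, w) = 2 - ((n*n)*w + (w*(-3) + n)) = 2 - (n²*w + (-3*w + n)) = 2 - (w*n² + (n - 3*w)) = 2 - (n - 3*w + w*n²) = 2 + (-n + 3*w - w*n²) = 2 - n + 3*w - w*n²)
√(11962 + u(119, M(-1))) = √(11962 + (2 - 1*119 + 3*(3*(-1)) - 1*3*(-1)*119²)) = √(11962 + (2 - 119 + 3*(-3) - 1*(-3)*14161)) = √(11962 + (2 - 119 - 9 + 42483)) = √(11962 + 42357) = √54319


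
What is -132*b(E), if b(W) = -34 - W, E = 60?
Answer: 12408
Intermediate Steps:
-132*b(E) = -132*(-34 - 1*60) = -132*(-34 - 60) = -132*(-94) = 12408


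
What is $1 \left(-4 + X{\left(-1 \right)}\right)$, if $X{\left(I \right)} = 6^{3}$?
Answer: $212$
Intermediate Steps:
$X{\left(I \right)} = 216$
$1 \left(-4 + X{\left(-1 \right)}\right) = 1 \left(-4 + 216\right) = 1 \cdot 212 = 212$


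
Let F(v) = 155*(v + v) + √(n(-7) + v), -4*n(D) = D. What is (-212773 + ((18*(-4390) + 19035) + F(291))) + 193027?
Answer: 10479 + √1171/2 ≈ 10496.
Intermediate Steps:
n(D) = -D/4
F(v) = √(7/4 + v) + 310*v (F(v) = 155*(v + v) + √(-¼*(-7) + v) = 155*(2*v) + √(7/4 + v) = 310*v + √(7/4 + v) = √(7/4 + v) + 310*v)
(-212773 + ((18*(-4390) + 19035) + F(291))) + 193027 = (-212773 + ((18*(-4390) + 19035) + (√(7 + 4*291)/2 + 310*291))) + 193027 = (-212773 + ((-79020 + 19035) + (√(7 + 1164)/2 + 90210))) + 193027 = (-212773 + (-59985 + (√1171/2 + 90210))) + 193027 = (-212773 + (-59985 + (90210 + √1171/2))) + 193027 = (-212773 + (30225 + √1171/2)) + 193027 = (-182548 + √1171/2) + 193027 = 10479 + √1171/2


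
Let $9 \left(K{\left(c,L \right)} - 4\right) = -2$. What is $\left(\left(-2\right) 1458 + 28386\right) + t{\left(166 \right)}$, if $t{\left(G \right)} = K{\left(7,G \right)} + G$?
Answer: $\frac{230758}{9} \approx 25640.0$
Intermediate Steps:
$K{\left(c,L \right)} = \frac{34}{9}$ ($K{\left(c,L \right)} = 4 + \frac{1}{9} \left(-2\right) = 4 - \frac{2}{9} = \frac{34}{9}$)
$t{\left(G \right)} = \frac{34}{9} + G$
$\left(\left(-2\right) 1458 + 28386\right) + t{\left(166 \right)} = \left(\left(-2\right) 1458 + 28386\right) + \left(\frac{34}{9} + 166\right) = \left(-2916 + 28386\right) + \frac{1528}{9} = 25470 + \frac{1528}{9} = \frac{230758}{9}$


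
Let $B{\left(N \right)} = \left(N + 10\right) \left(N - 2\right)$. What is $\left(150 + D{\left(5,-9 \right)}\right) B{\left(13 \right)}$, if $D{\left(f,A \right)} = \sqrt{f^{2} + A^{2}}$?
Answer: $37950 + 253 \sqrt{106} \approx 40555.0$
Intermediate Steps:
$D{\left(f,A \right)} = \sqrt{A^{2} + f^{2}}$
$B{\left(N \right)} = \left(-2 + N\right) \left(10 + N\right)$ ($B{\left(N \right)} = \left(10 + N\right) \left(-2 + N\right) = \left(-2 + N\right) \left(10 + N\right)$)
$\left(150 + D{\left(5,-9 \right)}\right) B{\left(13 \right)} = \left(150 + \sqrt{\left(-9\right)^{2} + 5^{2}}\right) \left(-20 + 13^{2} + 8 \cdot 13\right) = \left(150 + \sqrt{81 + 25}\right) \left(-20 + 169 + 104\right) = \left(150 + \sqrt{106}\right) 253 = 37950 + 253 \sqrt{106}$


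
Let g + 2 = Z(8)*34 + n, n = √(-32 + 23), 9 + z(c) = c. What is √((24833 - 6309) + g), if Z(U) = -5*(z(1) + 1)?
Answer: √(19712 + 3*I) ≈ 140.4 + 0.011*I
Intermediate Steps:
z(c) = -9 + c
Z(U) = 35 (Z(U) = -5*((-9 + 1) + 1) = -5*(-8 + 1) = -5*(-7) = 35)
n = 3*I (n = √(-9) = 3*I ≈ 3.0*I)
g = 1188 + 3*I (g = -2 + (35*34 + 3*I) = -2 + (1190 + 3*I) = 1188 + 3*I ≈ 1188.0 + 3.0*I)
√((24833 - 6309) + g) = √((24833 - 6309) + (1188 + 3*I)) = √(18524 + (1188 + 3*I)) = √(19712 + 3*I)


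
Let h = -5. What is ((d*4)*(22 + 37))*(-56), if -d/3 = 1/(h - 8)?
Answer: -39648/13 ≈ -3049.8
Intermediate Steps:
d = 3/13 (d = -3/(-5 - 8) = -3/(-13) = -3*(-1/13) = 3/13 ≈ 0.23077)
((d*4)*(22 + 37))*(-56) = (((3/13)*4)*(22 + 37))*(-56) = ((12/13)*59)*(-56) = (708/13)*(-56) = -39648/13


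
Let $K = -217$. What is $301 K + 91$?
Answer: $-65226$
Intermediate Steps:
$301 K + 91 = 301 \left(-217\right) + 91 = -65317 + 91 = -65226$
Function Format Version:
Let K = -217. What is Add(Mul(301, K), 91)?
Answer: -65226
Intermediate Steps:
Add(Mul(301, K), 91) = Add(Mul(301, -217), 91) = Add(-65317, 91) = -65226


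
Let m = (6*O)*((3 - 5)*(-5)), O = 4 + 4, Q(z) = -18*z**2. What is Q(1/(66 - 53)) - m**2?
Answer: -38937618/169 ≈ -2.3040e+5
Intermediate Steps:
O = 8
m = 480 (m = (6*8)*((3 - 5)*(-5)) = 48*(-2*(-5)) = 48*10 = 480)
Q(1/(66 - 53)) - m**2 = -18/(66 - 53)**2 - 1*480**2 = -18*(1/13)**2 - 1*230400 = -18*(1/13)**2 - 230400 = -18*1/169 - 230400 = -18/169 - 230400 = -38937618/169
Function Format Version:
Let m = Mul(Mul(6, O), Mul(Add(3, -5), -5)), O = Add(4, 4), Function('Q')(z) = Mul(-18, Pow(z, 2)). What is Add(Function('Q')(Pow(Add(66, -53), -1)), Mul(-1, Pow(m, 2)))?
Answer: Rational(-38937618, 169) ≈ -2.3040e+5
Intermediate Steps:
O = 8
m = 480 (m = Mul(Mul(6, 8), Mul(Add(3, -5), -5)) = Mul(48, Mul(-2, -5)) = Mul(48, 10) = 480)
Add(Function('Q')(Pow(Add(66, -53), -1)), Mul(-1, Pow(m, 2))) = Add(Mul(-18, Pow(Pow(Add(66, -53), -1), 2)), Mul(-1, Pow(480, 2))) = Add(Mul(-18, Pow(Pow(13, -1), 2)), Mul(-1, 230400)) = Add(Mul(-18, Pow(Rational(1, 13), 2)), -230400) = Add(Mul(-18, Rational(1, 169)), -230400) = Add(Rational(-18, 169), -230400) = Rational(-38937618, 169)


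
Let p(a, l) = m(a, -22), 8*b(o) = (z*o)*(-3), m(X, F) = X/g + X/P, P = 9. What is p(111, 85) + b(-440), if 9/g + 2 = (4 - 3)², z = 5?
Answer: 825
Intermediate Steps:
g = -9 (g = 9/(-2 + (4 - 3)²) = 9/(-2 + 1²) = 9/(-2 + 1) = 9/(-1) = 9*(-1) = -9)
m(X, F) = 0 (m(X, F) = X/(-9) + X/9 = X*(-⅑) + X*(⅑) = -X/9 + X/9 = 0)
b(o) = -15*o/8 (b(o) = ((5*o)*(-3))/8 = (-15*o)/8 = -15*o/8)
p(a, l) = 0
p(111, 85) + b(-440) = 0 - 15/8*(-440) = 0 + 825 = 825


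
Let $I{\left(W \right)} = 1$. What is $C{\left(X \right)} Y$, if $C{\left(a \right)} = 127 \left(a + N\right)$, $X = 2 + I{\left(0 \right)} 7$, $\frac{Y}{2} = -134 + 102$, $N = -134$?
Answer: $1016000$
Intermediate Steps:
$Y = -64$ ($Y = 2 \left(-134 + 102\right) = 2 \left(-32\right) = -64$)
$X = 9$ ($X = 2 + 1 \cdot 7 = 2 + 7 = 9$)
$C{\left(a \right)} = -17018 + 127 a$ ($C{\left(a \right)} = 127 \left(a - 134\right) = 127 \left(-134 + a\right) = -17018 + 127 a$)
$C{\left(X \right)} Y = \left(-17018 + 127 \cdot 9\right) \left(-64\right) = \left(-17018 + 1143\right) \left(-64\right) = \left(-15875\right) \left(-64\right) = 1016000$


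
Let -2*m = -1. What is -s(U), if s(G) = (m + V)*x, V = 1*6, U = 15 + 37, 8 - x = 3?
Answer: -65/2 ≈ -32.500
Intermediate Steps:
x = 5 (x = 8 - 1*3 = 8 - 3 = 5)
U = 52
V = 6
m = ½ (m = -½*(-1) = ½ ≈ 0.50000)
s(G) = 65/2 (s(G) = (½ + 6)*5 = (13/2)*5 = 65/2)
-s(U) = -1*65/2 = -65/2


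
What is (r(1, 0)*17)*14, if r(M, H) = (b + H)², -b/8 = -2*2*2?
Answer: 974848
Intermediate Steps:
b = 64 (b = -8*(-2*2)*2 = -(-32)*2 = -8*(-8) = 64)
r(M, H) = (64 + H)²
(r(1, 0)*17)*14 = ((64 + 0)²*17)*14 = (64²*17)*14 = (4096*17)*14 = 69632*14 = 974848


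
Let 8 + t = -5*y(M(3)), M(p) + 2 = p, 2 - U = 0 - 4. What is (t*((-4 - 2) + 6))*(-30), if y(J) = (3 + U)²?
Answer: 0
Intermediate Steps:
U = 6 (U = 2 - (0 - 4) = 2 - 1*(-4) = 2 + 4 = 6)
M(p) = -2 + p
y(J) = 81 (y(J) = (3 + 6)² = 9² = 81)
t = -413 (t = -8 - 5*81 = -8 - 405 = -413)
(t*((-4 - 2) + 6))*(-30) = -413*((-4 - 2) + 6)*(-30) = -413*(-6 + 6)*(-30) = -413*0*(-30) = 0*(-30) = 0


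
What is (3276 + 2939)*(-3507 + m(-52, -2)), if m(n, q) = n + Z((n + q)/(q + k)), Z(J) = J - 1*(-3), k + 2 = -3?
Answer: -154368170/7 ≈ -2.2053e+7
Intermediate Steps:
k = -5 (k = -2 - 3 = -5)
Z(J) = 3 + J (Z(J) = J + 3 = 3 + J)
m(n, q) = 3 + n + (n + q)/(-5 + q) (m(n, q) = n + (3 + (n + q)/(q - 5)) = n + (3 + (n + q)/(-5 + q)) = 3 + n + (n + q)/(-5 + q))
(3276 + 2939)*(-3507 + m(-52, -2)) = (3276 + 2939)*(-3507 + (-52 - 2 + (-5 - 2)*(3 - 52))/(-5 - 2)) = 6215*(-3507 + (-52 - 2 - 7*(-49))/(-7)) = 6215*(-3507 - (-52 - 2 + 343)/7) = 6215*(-3507 - ⅐*289) = 6215*(-3507 - 289/7) = 6215*(-24838/7) = -154368170/7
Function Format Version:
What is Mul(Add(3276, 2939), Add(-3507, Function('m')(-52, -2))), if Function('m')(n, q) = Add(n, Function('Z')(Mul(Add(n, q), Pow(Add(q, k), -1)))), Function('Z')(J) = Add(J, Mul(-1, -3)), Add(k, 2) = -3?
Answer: Rational(-154368170, 7) ≈ -2.2053e+7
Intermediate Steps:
k = -5 (k = Add(-2, -3) = -5)
Function('Z')(J) = Add(3, J) (Function('Z')(J) = Add(J, 3) = Add(3, J))
Function('m')(n, q) = Add(3, n, Mul(Pow(Add(-5, q), -1), Add(n, q))) (Function('m')(n, q) = Add(n, Add(3, Mul(Add(n, q), Pow(Add(q, -5), -1)))) = Add(n, Add(3, Mul(Add(n, q), Pow(Add(-5, q), -1)))) = Add(n, Add(3, Mul(Pow(Add(-5, q), -1), Add(n, q)))) = Add(3, n, Mul(Pow(Add(-5, q), -1), Add(n, q))))
Mul(Add(3276, 2939), Add(-3507, Function('m')(-52, -2))) = Mul(Add(3276, 2939), Add(-3507, Mul(Pow(Add(-5, -2), -1), Add(-52, -2, Mul(Add(-5, -2), Add(3, -52)))))) = Mul(6215, Add(-3507, Mul(Pow(-7, -1), Add(-52, -2, Mul(-7, -49))))) = Mul(6215, Add(-3507, Mul(Rational(-1, 7), Add(-52, -2, 343)))) = Mul(6215, Add(-3507, Mul(Rational(-1, 7), 289))) = Mul(6215, Add(-3507, Rational(-289, 7))) = Mul(6215, Rational(-24838, 7)) = Rational(-154368170, 7)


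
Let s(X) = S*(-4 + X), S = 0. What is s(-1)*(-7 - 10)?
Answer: 0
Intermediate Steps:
s(X) = 0 (s(X) = 0*(-4 + X) = 0)
s(-1)*(-7 - 10) = 0*(-7 - 10) = 0*(-17) = 0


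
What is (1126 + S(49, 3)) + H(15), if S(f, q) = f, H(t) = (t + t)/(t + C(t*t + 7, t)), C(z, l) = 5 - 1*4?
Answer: 9415/8 ≈ 1176.9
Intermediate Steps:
C(z, l) = 1 (C(z, l) = 5 - 4 = 1)
H(t) = 2*t/(1 + t) (H(t) = (t + t)/(t + 1) = (2*t)/(1 + t) = 2*t/(1 + t))
(1126 + S(49, 3)) + H(15) = (1126 + 49) + 2*15/(1 + 15) = 1175 + 2*15/16 = 1175 + 2*15*(1/16) = 1175 + 15/8 = 9415/8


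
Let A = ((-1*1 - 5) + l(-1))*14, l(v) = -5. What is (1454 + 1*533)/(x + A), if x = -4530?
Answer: -1987/4684 ≈ -0.42421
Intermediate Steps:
A = -154 (A = ((-1*1 - 5) - 5)*14 = ((-1 - 5) - 5)*14 = (-6 - 5)*14 = -11*14 = -154)
(1454 + 1*533)/(x + A) = (1454 + 1*533)/(-4530 - 154) = (1454 + 533)/(-4684) = 1987*(-1/4684) = -1987/4684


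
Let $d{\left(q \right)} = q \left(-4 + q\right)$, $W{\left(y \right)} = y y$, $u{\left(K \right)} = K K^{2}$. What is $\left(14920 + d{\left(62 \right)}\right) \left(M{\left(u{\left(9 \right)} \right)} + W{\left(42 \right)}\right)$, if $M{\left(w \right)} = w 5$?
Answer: $100153044$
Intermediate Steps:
$u{\left(K \right)} = K^{3}$
$M{\left(w \right)} = 5 w$
$W{\left(y \right)} = y^{2}$
$\left(14920 + d{\left(62 \right)}\right) \left(M{\left(u{\left(9 \right)} \right)} + W{\left(42 \right)}\right) = \left(14920 + 62 \left(-4 + 62\right)\right) \left(5 \cdot 9^{3} + 42^{2}\right) = \left(14920 + 62 \cdot 58\right) \left(5 \cdot 729 + 1764\right) = \left(14920 + 3596\right) \left(3645 + 1764\right) = 18516 \cdot 5409 = 100153044$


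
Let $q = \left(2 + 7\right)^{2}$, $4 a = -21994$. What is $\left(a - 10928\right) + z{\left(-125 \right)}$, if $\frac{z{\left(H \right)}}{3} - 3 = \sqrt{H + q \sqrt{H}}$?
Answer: $- \frac{32835}{2} + 3 \sqrt{-125 + 405 i \sqrt{5}} \approx -16358.0 + 68.384 i$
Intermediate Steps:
$a = - \frac{10997}{2}$ ($a = \frac{1}{4} \left(-21994\right) = - \frac{10997}{2} \approx -5498.5$)
$q = 81$ ($q = 9^{2} = 81$)
$z{\left(H \right)} = 9 + 3 \sqrt{H + 81 \sqrt{H}}$
$\left(a - 10928\right) + z{\left(-125 \right)} = \left(- \frac{10997}{2} - 10928\right) + \left(9 + 3 \sqrt{-125 + 81 \sqrt{-125}}\right) = - \frac{32853}{2} + \left(9 + 3 \sqrt{-125 + 81 \cdot 5 i \sqrt{5}}\right) = - \frac{32853}{2} + \left(9 + 3 \sqrt{-125 + 405 i \sqrt{5}}\right) = - \frac{32835}{2} + 3 \sqrt{-125 + 405 i \sqrt{5}}$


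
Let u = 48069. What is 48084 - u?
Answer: 15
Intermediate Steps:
48084 - u = 48084 - 1*48069 = 48084 - 48069 = 15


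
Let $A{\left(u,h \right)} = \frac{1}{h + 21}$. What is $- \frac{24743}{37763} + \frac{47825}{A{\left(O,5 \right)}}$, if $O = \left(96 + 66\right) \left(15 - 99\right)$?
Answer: $\frac{46956377607}{37763} \approx 1.2435 \cdot 10^{6}$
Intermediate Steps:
$O = -13608$ ($O = 162 \left(-84\right) = -13608$)
$A{\left(u,h \right)} = \frac{1}{21 + h}$
$- \frac{24743}{37763} + \frac{47825}{A{\left(O,5 \right)}} = - \frac{24743}{37763} + \frac{47825}{\frac{1}{21 + 5}} = \left(-24743\right) \frac{1}{37763} + \frac{47825}{\frac{1}{26}} = - \frac{24743}{37763} + 47825 \frac{1}{\frac{1}{26}} = - \frac{24743}{37763} + 47825 \cdot 26 = - \frac{24743}{37763} + 1243450 = \frac{46956377607}{37763}$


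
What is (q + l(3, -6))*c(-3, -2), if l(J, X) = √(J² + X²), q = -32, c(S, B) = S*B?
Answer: -192 + 18*√5 ≈ -151.75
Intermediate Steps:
c(S, B) = B*S
(q + l(3, -6))*c(-3, -2) = (-32 + √(3² + (-6)²))*(-2*(-3)) = (-32 + √(9 + 36))*6 = (-32 + √45)*6 = (-32 + 3*√5)*6 = -192 + 18*√5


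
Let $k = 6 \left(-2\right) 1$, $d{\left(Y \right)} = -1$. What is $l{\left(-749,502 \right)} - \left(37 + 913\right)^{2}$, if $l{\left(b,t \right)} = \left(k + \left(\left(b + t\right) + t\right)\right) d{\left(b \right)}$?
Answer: $-902743$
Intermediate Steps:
$k = -12$ ($k = \left(-12\right) 1 = -12$)
$l{\left(b,t \right)} = 12 - b - 2 t$ ($l{\left(b,t \right)} = \left(-12 + \left(\left(b + t\right) + t\right)\right) \left(-1\right) = \left(-12 + \left(b + 2 t\right)\right) \left(-1\right) = \left(-12 + b + 2 t\right) \left(-1\right) = 12 - b - 2 t$)
$l{\left(-749,502 \right)} - \left(37 + 913\right)^{2} = \left(12 - -749 - 1004\right) - \left(37 + 913\right)^{2} = \left(12 + 749 - 1004\right) - 950^{2} = -243 - 902500 = -902743$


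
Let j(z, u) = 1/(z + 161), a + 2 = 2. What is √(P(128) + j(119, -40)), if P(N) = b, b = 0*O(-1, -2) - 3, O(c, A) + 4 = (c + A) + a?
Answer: I*√58730/140 ≈ 1.731*I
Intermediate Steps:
a = 0 (a = -2 + 2 = 0)
O(c, A) = -4 + A + c (O(c, A) = -4 + ((c + A) + 0) = -4 + ((A + c) + 0) = -4 + (A + c) = -4 + A + c)
j(z, u) = 1/(161 + z)
b = -3 (b = 0*(-4 - 2 - 1) - 3 = 0*(-7) - 3 = 0 - 3 = -3)
P(N) = -3
√(P(128) + j(119, -40)) = √(-3 + 1/(161 + 119)) = √(-3 + 1/280) = √(-839/280) = I*√58730/140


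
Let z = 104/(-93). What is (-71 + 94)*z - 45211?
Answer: -4207015/93 ≈ -45237.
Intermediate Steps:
z = -104/93 (z = 104*(-1/93) = -104/93 ≈ -1.1183)
(-71 + 94)*z - 45211 = (-71 + 94)*(-104/93) - 45211 = 23*(-104/93) - 45211 = -2392/93 - 45211 = -4207015/93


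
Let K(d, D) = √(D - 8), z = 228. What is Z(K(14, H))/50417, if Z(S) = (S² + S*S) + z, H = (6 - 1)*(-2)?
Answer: 192/50417 ≈ 0.0038082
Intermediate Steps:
H = -10 (H = 5*(-2) = -10)
K(d, D) = √(-8 + D)
Z(S) = 228 + 2*S² (Z(S) = (S² + S*S) + 228 = (S² + S²) + 228 = 2*S² + 228 = 228 + 2*S²)
Z(K(14, H))/50417 = (228 + 2*(√(-8 - 10))²)/50417 = (228 + 2*(√(-18))²)*(1/50417) = (228 + 2*(3*I*√2)²)*(1/50417) = (228 + 2*(-18))*(1/50417) = (228 - 36)*(1/50417) = 192*(1/50417) = 192/50417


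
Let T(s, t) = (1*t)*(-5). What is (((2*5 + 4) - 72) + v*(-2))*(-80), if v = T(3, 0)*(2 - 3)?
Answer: 4640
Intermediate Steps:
T(s, t) = -5*t (T(s, t) = t*(-5) = -5*t)
v = 0 (v = (-5*0)*(2 - 3) = 0*(-1) = 0)
(((2*5 + 4) - 72) + v*(-2))*(-80) = (((2*5 + 4) - 72) + 0*(-2))*(-80) = (((10 + 4) - 72) + 0)*(-80) = ((14 - 72) + 0)*(-80) = (-58 + 0)*(-80) = -58*(-80) = 4640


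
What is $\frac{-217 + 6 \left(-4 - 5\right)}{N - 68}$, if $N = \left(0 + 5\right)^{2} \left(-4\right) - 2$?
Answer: $\frac{271}{170} \approx 1.5941$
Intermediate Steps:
$N = -102$ ($N = 5^{2} \left(-4\right) - 2 = 25 \left(-4\right) - 2 = -100 - 2 = -102$)
$\frac{-217 + 6 \left(-4 - 5\right)}{N - 68} = \frac{-217 + 6 \left(-4 - 5\right)}{-102 - 68} = \frac{-217 + 6 \left(-4 - 5\right)}{-170} = \left(-217 + 6 \left(-9\right)\right) \left(- \frac{1}{170}\right) = \left(-217 - 54\right) \left(- \frac{1}{170}\right) = \left(-271\right) \left(- \frac{1}{170}\right) = \frac{271}{170}$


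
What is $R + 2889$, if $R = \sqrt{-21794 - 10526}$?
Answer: $2889 + 8 i \sqrt{505} \approx 2889.0 + 179.78 i$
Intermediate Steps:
$R = 8 i \sqrt{505}$ ($R = \sqrt{-21794 - 10526} = \sqrt{-32320} = 8 i \sqrt{505} \approx 179.78 i$)
$R + 2889 = 8 i \sqrt{505} + 2889 = 2889 + 8 i \sqrt{505}$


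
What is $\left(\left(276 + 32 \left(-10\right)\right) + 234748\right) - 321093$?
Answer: $-86389$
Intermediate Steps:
$\left(\left(276 + 32 \left(-10\right)\right) + 234748\right) - 321093 = \left(\left(276 - 320\right) + 234748\right) - 321093 = \left(-44 + 234748\right) - 321093 = 234704 - 321093 = -86389$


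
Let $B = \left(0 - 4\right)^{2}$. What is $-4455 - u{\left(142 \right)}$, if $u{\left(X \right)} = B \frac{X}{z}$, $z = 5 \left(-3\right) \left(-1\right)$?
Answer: $- \frac{69097}{15} \approx -4606.5$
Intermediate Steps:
$z = 15$ ($z = \left(-15\right) \left(-1\right) = 15$)
$B = 16$ ($B = \left(-4\right)^{2} = 16$)
$u{\left(X \right)} = \frac{16 X}{15}$ ($u{\left(X \right)} = 16 \frac{X}{15} = \frac{16 X}{15}$)
$-4455 - u{\left(142 \right)} = -4455 - \frac{16}{15} \cdot 142 = -4455 - \frac{2272}{15} = - \frac{69097}{15}$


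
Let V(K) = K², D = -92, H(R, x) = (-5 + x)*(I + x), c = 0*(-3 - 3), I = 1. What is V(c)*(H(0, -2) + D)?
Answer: 0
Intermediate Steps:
c = 0 (c = 0*(-6) = 0)
H(R, x) = (1 + x)*(-5 + x) (H(R, x) = (-5 + x)*(1 + x) = (1 + x)*(-5 + x))
V(c)*(H(0, -2) + D) = 0²*((-5 + (-2)² - 4*(-2)) - 92) = 0*((-5 + 4 + 8) - 92) = 0*(7 - 92) = 0*(-85) = 0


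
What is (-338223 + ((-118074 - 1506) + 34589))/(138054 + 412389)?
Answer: -423214/550443 ≈ -0.76886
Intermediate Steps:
(-338223 + ((-118074 - 1506) + 34589))/(138054 + 412389) = (-338223 + (-119580 + 34589))/550443 = (-338223 - 84991)*(1/550443) = -423214*1/550443 = -423214/550443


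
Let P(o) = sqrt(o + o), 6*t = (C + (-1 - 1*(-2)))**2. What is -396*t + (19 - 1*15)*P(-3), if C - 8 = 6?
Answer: -14850 + 4*I*sqrt(6) ≈ -14850.0 + 9.798*I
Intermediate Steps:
C = 14 (C = 8 + 6 = 14)
t = 75/2 (t = (14 + (-1 - 1*(-2)))**2/6 = (14 + (-1 + 2))**2/6 = (14 + 1)**2/6 = (1/6)*15**2 = (1/6)*225 = 75/2 ≈ 37.500)
P(o) = sqrt(2)*sqrt(o) (P(o) = sqrt(2*o) = sqrt(2)*sqrt(o))
-396*t + (19 - 1*15)*P(-3) = -396*75/2 + (19 - 1*15)*(sqrt(2)*sqrt(-3)) = -14850 + (19 - 15)*(sqrt(2)*(I*sqrt(3))) = -14850 + 4*(I*sqrt(6)) = -14850 + 4*I*sqrt(6)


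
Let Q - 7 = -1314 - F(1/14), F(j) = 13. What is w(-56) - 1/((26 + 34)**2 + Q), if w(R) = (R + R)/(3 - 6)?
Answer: 28373/760 ≈ 37.333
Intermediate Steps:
w(R) = -2*R/3 (w(R) = (2*R)/(-3) = (2*R)*(-1/3) = -2*R/3)
Q = -1320 (Q = 7 + (-1314 - 1*13) = 7 + (-1314 - 13) = 7 - 1327 = -1320)
w(-56) - 1/((26 + 34)**2 + Q) = -2/3*(-56) - 1/((26 + 34)**2 - 1320) = 112/3 - 1/(60**2 - 1320) = 112/3 - 1/(3600 - 1320) = 112/3 - 1/2280 = 28373/760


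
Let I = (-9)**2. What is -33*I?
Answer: -2673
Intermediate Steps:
I = 81
-33*I = -33*81 = -2673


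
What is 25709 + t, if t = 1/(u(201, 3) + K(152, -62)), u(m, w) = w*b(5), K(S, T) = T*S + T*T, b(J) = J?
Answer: 143070584/5565 ≈ 25709.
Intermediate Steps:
K(S, T) = T² + S*T (K(S, T) = S*T + T² = T² + S*T)
u(m, w) = 5*w (u(m, w) = w*5 = 5*w)
t = -1/5565 (t = 1/(5*3 - 62*(152 - 62)) = 1/(15 - 62*90) = 1/(15 - 5580) = 1/(-5565) = -1/5565 ≈ -0.00017969)
25709 + t = 25709 - 1/5565 = 143070584/5565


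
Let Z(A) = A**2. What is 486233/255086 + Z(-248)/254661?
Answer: 139513391357/64960455846 ≈ 2.1477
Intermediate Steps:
486233/255086 + Z(-248)/254661 = 486233/255086 + (-248)**2/254661 = 486233*(1/255086) + 61504*(1/254661) = 486233/255086 + 61504/254661 = 139513391357/64960455846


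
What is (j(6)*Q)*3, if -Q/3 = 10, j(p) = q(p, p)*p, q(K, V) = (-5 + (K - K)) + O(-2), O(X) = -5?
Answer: 5400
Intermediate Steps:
q(K, V) = -10 (q(K, V) = (-5 + (K - K)) - 5 = (-5 + 0) - 5 = -5 - 5 = -10)
j(p) = -10*p
Q = -30 (Q = -3*10 = -30)
(j(6)*Q)*3 = (-10*6*(-30))*3 = -60*(-30)*3 = 1800*3 = 5400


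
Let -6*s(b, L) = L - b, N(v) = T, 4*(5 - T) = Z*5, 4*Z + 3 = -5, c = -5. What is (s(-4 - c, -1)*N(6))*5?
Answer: 25/2 ≈ 12.500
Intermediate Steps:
Z = -2 (Z = -¾ + (¼)*(-5) = -¾ - 5/4 = -2)
T = 15/2 (T = 5 - (-1)*5/2 = 5 - ¼*(-10) = 5 + 5/2 = 15/2 ≈ 7.5000)
N(v) = 15/2
s(b, L) = -L/6 + b/6 (s(b, L) = -(L - b)/6 = -L/6 + b/6)
(s(-4 - c, -1)*N(6))*5 = ((-⅙*(-1) + (-4 - 1*(-5))/6)*(15/2))*5 = ((⅙ + (-4 + 5)/6)*(15/2))*5 = ((⅙ + (⅙)*1)*(15/2))*5 = ((⅙ + ⅙)*(15/2))*5 = ((⅓)*(15/2))*5 = (5/2)*5 = 25/2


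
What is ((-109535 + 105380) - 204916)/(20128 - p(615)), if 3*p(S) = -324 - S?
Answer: -209071/20441 ≈ -10.228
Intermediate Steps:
p(S) = -108 - S/3 (p(S) = (-324 - S)/3 = -108 - S/3)
((-109535 + 105380) - 204916)/(20128 - p(615)) = ((-109535 + 105380) - 204916)/(20128 - (-108 - 1/3*615)) = (-4155 - 204916)/(20128 - (-108 - 205)) = -209071/(20128 - 1*(-313)) = -209071/(20128 + 313) = -209071/20441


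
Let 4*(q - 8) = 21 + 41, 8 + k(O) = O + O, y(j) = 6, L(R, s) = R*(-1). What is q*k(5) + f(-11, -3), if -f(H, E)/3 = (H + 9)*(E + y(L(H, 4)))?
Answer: 65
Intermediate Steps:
L(R, s) = -R
f(H, E) = -3*(6 + E)*(9 + H) (f(H, E) = -3*(H + 9)*(E + 6) = -3*(9 + H)*(6 + E) = -3*(6 + E)*(9 + H))
k(O) = -8 + 2*O (k(O) = -8 + (O + O) = -8 + 2*O)
q = 47/2 (q = 8 + (21 + 41)/4 = 8 + (¼)*62 = 8 + 31/2 = 47/2 ≈ 23.500)
q*k(5) + f(-11, -3) = 47*(-8 + 2*5)/2 + (-162 - 27*(-3) - 18*(-11) - 3*(-3)*(-11)) = 47*(-8 + 10)/2 + (-162 + 81 + 198 - 99) = (47/2)*2 + 18 = 47 + 18 = 65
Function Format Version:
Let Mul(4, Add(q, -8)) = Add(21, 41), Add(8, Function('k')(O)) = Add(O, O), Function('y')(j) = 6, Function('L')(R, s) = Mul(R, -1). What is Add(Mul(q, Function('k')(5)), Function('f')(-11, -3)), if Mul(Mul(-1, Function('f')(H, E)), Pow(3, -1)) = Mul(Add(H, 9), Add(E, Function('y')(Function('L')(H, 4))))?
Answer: 65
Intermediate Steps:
Function('L')(R, s) = Mul(-1, R)
Function('f')(H, E) = Mul(-3, Add(6, E), Add(9, H)) (Function('f')(H, E) = Mul(-3, Mul(Add(H, 9), Add(E, 6))) = Mul(-3, Mul(Add(9, H), Add(6, E))) = Mul(-3, Mul(Add(6, E), Add(9, H))) = Mul(-3, Add(6, E), Add(9, H)))
Function('k')(O) = Add(-8, Mul(2, O)) (Function('k')(O) = Add(-8, Add(O, O)) = Add(-8, Mul(2, O)))
q = Rational(47, 2) (q = Add(8, Mul(Rational(1, 4), Add(21, 41))) = Add(8, Mul(Rational(1, 4), 62)) = Add(8, Rational(31, 2)) = Rational(47, 2) ≈ 23.500)
Add(Mul(q, Function('k')(5)), Function('f')(-11, -3)) = Add(Mul(Rational(47, 2), Add(-8, Mul(2, 5))), Add(-162, Mul(-27, -3), Mul(-18, -11), Mul(-3, -3, -11))) = Add(Mul(Rational(47, 2), Add(-8, 10)), Add(-162, 81, 198, -99)) = Add(Mul(Rational(47, 2), 2), 18) = Add(47, 18) = 65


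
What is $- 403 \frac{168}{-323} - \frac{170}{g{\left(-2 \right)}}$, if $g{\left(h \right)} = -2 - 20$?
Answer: $\frac{772199}{3553} \approx 217.34$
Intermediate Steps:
$g{\left(h \right)} = -22$ ($g{\left(h \right)} = -2 - 20 = -22$)
$- 403 \frac{168}{-323} - \frac{170}{g{\left(-2 \right)}} = - 403 \frac{168}{-323} - \frac{170}{-22} = - 403 \cdot 168 \left(- \frac{1}{323}\right) - - \frac{85}{11} = \left(-403\right) \left(- \frac{168}{323}\right) + \frac{85}{11} = \frac{67704}{323} + \frac{85}{11} = \frac{772199}{3553}$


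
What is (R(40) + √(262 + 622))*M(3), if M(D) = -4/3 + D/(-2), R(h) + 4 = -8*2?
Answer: 170/3 - 17*√221/3 ≈ -27.574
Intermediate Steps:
R(h) = -20 (R(h) = -4 - 8*2 = -4 - 16 = -20)
M(D) = -4/3 - D/2 (M(D) = -4*⅓ + D*(-½) = -4/3 - D/2)
(R(40) + √(262 + 622))*M(3) = (-20 + √(262 + 622))*(-4/3 - ½*3) = (-20 + √884)*(-4/3 - 3/2) = (-20 + 2*√221)*(-17/6) = 170/3 - 17*√221/3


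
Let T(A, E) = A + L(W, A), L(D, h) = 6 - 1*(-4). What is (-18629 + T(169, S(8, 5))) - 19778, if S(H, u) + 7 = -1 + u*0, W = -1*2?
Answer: -38228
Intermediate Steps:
W = -2
L(D, h) = 10 (L(D, h) = 6 + 4 = 10)
S(H, u) = -8 (S(H, u) = -7 + (-1 + u*0) = -7 + (-1 + 0) = -7 - 1 = -8)
T(A, E) = 10 + A (T(A, E) = A + 10 = 10 + A)
(-18629 + T(169, S(8, 5))) - 19778 = (-18629 + (10 + 169)) - 19778 = (-18629 + 179) - 19778 = -18450 - 19778 = -38228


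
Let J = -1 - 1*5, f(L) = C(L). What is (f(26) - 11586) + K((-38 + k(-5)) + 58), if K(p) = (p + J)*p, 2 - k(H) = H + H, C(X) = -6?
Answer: -10760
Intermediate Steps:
f(L) = -6
J = -6 (J = -1 - 5 = -6)
k(H) = 2 - 2*H (k(H) = 2 - (H + H) = 2 - 2*H)
K(p) = p*(-6 + p) (K(p) = (p - 6)*p = (-6 + p)*p = p*(-6 + p))
(f(26) - 11586) + K((-38 + k(-5)) + 58) = (-6 - 11586) + ((-38 + (2 - 2*(-5))) + 58)*(-6 + ((-38 + (2 - 2*(-5))) + 58)) = -11592 + ((-38 + (2 + 10)) + 58)*(-6 + ((-38 + (2 + 10)) + 58)) = -11592 + ((-38 + 12) + 58)*(-6 + ((-38 + 12) + 58)) = -11592 + (-26 + 58)*(-6 + (-26 + 58)) = -11592 + 32*(-6 + 32) = -11592 + 32*26 = -11592 + 832 = -10760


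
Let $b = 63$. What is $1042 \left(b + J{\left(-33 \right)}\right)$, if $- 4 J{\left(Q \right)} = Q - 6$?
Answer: $\frac{151611}{2} \approx 75806.0$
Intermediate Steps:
$J{\left(Q \right)} = \frac{3}{2} - \frac{Q}{4}$ ($J{\left(Q \right)} = - \frac{Q - 6}{4} = - \frac{-6 + Q}{4} = \frac{3}{2} - \frac{Q}{4}$)
$1042 \left(b + J{\left(-33 \right)}\right) = 1042 \left(63 + \left(\frac{3}{2} - - \frac{33}{4}\right)\right) = 1042 \left(63 + \left(\frac{3}{2} + \frac{33}{4}\right)\right) = 1042 \left(63 + \frac{39}{4}\right) = 1042 \cdot \frac{291}{4} = \frac{151611}{2}$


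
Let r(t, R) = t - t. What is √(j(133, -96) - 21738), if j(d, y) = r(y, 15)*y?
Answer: I*√21738 ≈ 147.44*I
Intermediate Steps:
r(t, R) = 0
j(d, y) = 0 (j(d, y) = 0*y = 0)
√(j(133, -96) - 21738) = √(0 - 21738) = √(-21738) = I*√21738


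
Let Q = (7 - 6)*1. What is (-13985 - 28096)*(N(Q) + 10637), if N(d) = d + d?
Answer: -447699759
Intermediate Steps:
Q = 1 (Q = 1*1 = 1)
N(d) = 2*d
(-13985 - 28096)*(N(Q) + 10637) = (-13985 - 28096)*(2*1 + 10637) = -42081*(2 + 10637) = -42081*10639 = -447699759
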